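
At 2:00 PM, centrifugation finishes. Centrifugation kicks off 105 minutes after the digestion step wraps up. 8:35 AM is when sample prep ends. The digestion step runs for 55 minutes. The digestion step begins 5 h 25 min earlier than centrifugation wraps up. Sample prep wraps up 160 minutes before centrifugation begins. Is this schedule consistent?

Yes

The digestion step starts at 2:00 PM − 325 min = 8:35 AM.
The digestion step ends at 8:35 AM + 55 min = 9:30 AM.
Centrifugation starts at 9:30 AM + 105 min = 11:15 AM.
Sample prep ends at 11:15 AM − 160 min = 8:35 AM.
That matches the stated 8:35 AM, so the schedule is consistent.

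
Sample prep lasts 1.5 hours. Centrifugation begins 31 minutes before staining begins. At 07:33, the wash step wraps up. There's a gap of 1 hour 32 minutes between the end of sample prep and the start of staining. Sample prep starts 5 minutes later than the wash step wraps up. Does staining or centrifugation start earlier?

Sample prep starts at 07:33 + 5 min = 07:38.
Sample prep ends at 07:38 + 90 min = 09:08.
Staining starts at 09:08 + 92 min = 10:40.
Centrifugation starts at 10:40 − 31 min = 10:09.
Staining starts at 10:40 and centrifugation starts at 10:09, so centrifugation is first.

centrifugation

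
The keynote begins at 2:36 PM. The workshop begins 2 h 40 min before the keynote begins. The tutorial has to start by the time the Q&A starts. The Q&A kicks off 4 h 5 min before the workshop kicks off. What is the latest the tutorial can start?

7:51 AM

The workshop starts at 2:36 PM − 160 min = 11:56 AM.
The Q&A starts at 11:56 AM − 245 min = 7:51 AM.
The tutorial is bounded by the Q&A, so the latest it can start is 7:51 AM.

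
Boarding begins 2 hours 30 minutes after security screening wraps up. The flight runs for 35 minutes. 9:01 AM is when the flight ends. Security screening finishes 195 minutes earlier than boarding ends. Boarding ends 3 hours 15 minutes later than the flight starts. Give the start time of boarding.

10:56 AM

The flight starts at 9:01 AM − 35 min = 8:26 AM.
Boarding ends at 8:26 AM + 195 min = 11:41 AM.
Security screening ends at 11:41 AM − 195 min = 8:26 AM.
Boarding starts at 8:26 AM + 150 min = 10:56 AM.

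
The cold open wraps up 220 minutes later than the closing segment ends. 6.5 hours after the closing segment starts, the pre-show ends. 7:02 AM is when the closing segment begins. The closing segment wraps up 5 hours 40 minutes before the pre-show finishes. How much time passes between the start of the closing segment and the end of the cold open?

270 minutes

The pre-show ends at 7:02 AM + 390 min = 1:32 PM.
The closing segment ends at 1:32 PM − 340 min = 7:52 AM.
The cold open ends at 7:52 AM + 220 min = 11:32 AM.
From 7:02 AM to 11:32 AM is 270 minutes.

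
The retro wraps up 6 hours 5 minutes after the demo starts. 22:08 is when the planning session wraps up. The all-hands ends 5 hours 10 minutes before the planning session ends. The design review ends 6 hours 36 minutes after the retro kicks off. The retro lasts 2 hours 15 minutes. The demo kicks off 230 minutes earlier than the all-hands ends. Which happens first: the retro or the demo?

The all-hands ends at 22:08 − 310 min = 16:58.
The demo starts at 16:58 − 230 min = 13:08.
The retro ends at 13:08 + 365 min = 19:13.
The retro starts at 19:13 − 135 min = 16:58.
The retro starts at 16:58 and the demo starts at 13:08, so the demo is first.

the demo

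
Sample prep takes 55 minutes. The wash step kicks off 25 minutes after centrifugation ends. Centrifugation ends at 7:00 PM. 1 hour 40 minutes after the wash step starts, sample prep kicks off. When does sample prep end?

The wash step starts at 7:00 PM + 25 min = 7:25 PM.
Sample prep starts at 7:25 PM + 100 min = 9:05 PM.
Sample prep ends at 9:05 PM + 55 min = 10:00 PM.

10:00 PM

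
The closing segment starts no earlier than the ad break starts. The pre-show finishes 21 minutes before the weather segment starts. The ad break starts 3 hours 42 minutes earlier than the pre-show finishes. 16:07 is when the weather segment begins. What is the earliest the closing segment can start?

12:04

The pre-show ends at 16:07 − 21 min = 15:46.
The ad break starts at 15:46 − 222 min = 12:04.
The closing segment is bounded by the ad break, so the earliest it can start is 12:04.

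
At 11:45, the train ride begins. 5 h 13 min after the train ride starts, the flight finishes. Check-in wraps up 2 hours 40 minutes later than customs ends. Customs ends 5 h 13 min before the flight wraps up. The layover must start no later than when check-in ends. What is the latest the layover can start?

The flight ends at 11:45 + 313 min = 16:58.
Customs ends at 16:58 − 313 min = 11:45.
Check-in ends at 11:45 + 160 min = 14:25.
The layover is bounded by check-in, so the latest it can start is 14:25.

14:25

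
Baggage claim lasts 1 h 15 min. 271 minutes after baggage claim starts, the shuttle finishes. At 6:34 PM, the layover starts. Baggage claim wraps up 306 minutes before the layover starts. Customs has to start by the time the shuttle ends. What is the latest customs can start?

4:44 PM

Baggage claim ends at 6:34 PM − 306 min = 1:28 PM.
Baggage claim starts at 1:28 PM − 75 min = 12:13 PM.
The shuttle ends at 12:13 PM + 271 min = 4:44 PM.
Customs is bounded by the shuttle, so the latest it can start is 4:44 PM.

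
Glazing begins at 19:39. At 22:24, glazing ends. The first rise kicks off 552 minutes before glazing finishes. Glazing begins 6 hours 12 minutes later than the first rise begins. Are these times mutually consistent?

The first rise starts at 22:24 − 552 min = 13:12.
Glazing starts at 13:12 + 372 min = 19:24.
But glazing is also said to start at 19:39 — a 15-minute conflict.

No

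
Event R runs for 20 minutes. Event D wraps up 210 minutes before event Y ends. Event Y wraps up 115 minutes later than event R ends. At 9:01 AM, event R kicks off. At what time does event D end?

Event R ends at 9:01 AM + 20 min = 9:21 AM.
Event Y ends at 9:21 AM + 115 min = 11:16 AM.
Event D ends at 11:16 AM − 210 min = 7:46 AM.

7:46 AM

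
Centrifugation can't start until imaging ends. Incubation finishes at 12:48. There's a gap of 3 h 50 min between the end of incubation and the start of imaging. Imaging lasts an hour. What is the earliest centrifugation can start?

17:38

Imaging starts at 12:48 + 230 min = 16:38.
Imaging ends at 16:38 + 60 min = 17:38.
Centrifugation is bounded by imaging, so the earliest it can start is 17:38.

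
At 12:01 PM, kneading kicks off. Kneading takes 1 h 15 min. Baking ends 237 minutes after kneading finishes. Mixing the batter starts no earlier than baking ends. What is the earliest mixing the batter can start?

Kneading ends at 12:01 PM + 75 min = 1:16 PM.
Baking ends at 1:16 PM + 237 min = 5:13 PM.
Mixing the batter is bounded by baking, so the earliest it can start is 5:13 PM.

5:13 PM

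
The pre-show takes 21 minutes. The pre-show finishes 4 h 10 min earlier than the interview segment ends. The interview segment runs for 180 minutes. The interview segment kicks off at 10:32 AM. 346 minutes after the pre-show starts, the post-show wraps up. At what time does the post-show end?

The interview segment ends at 10:32 AM + 180 min = 1:32 PM.
The pre-show ends at 1:32 PM − 250 min = 9:22 AM.
The pre-show starts at 9:22 AM − 21 min = 9:01 AM.
The post-show ends at 9:01 AM + 346 min = 2:47 PM.

2:47 PM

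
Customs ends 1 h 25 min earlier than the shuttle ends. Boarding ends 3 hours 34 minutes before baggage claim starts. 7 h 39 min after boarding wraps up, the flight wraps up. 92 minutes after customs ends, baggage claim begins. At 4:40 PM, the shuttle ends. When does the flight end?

8:52 PM

Customs ends at 4:40 PM − 85 min = 3:15 PM.
Baggage claim starts at 3:15 PM + 92 min = 4:47 PM.
Boarding ends at 4:47 PM − 214 min = 1:13 PM.
The flight ends at 1:13 PM + 459 min = 8:52 PM.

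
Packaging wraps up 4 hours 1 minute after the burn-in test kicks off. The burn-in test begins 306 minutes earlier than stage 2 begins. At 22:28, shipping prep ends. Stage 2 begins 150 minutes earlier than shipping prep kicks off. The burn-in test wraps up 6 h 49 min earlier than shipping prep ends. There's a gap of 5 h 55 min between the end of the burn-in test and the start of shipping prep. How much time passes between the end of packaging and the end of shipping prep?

The burn-in test ends at 22:28 − 409 min = 15:39.
Shipping prep starts at 15:39 + 355 min = 21:34.
Stage 2 starts at 21:34 − 150 min = 19:04.
The burn-in test starts at 19:04 − 306 min = 13:58.
Packaging ends at 13:58 + 241 min = 17:59.
From 17:59 to 22:28 is 269 minutes.

269 minutes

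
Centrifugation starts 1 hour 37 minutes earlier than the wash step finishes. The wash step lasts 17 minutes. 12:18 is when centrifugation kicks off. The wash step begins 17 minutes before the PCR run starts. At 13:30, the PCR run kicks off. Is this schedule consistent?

No

The wash step starts at 13:30 − 17 min = 13:13.
The wash step ends at 13:13 + 17 min = 13:30.
Centrifugation starts at 13:30 − 97 min = 11:53.
But centrifugation is also said to start at 12:18 — a 25-minute conflict.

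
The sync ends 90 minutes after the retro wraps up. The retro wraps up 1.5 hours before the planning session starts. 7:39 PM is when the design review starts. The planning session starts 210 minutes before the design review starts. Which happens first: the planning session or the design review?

the planning session

The planning session starts at 7:39 PM − 210 min = 4:09 PM.
The planning session starts at 4:09 PM and the design review starts at 7:39 PM, so the planning session is first.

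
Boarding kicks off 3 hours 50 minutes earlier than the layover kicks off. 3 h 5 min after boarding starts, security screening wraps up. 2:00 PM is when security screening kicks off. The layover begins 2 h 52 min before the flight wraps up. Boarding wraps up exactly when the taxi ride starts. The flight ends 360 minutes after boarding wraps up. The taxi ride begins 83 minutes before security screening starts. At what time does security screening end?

3:00 PM

The taxi ride starts at 2:00 PM − 83 min = 12:37 PM.
So boarding ends at 12:37 PM.
The flight ends at 12:37 PM + 360 min = 6:37 PM.
The layover starts at 6:37 PM − 172 min = 3:45 PM.
Boarding starts at 3:45 PM − 230 min = 11:55 AM.
Security screening ends at 11:55 AM + 185 min = 3:00 PM.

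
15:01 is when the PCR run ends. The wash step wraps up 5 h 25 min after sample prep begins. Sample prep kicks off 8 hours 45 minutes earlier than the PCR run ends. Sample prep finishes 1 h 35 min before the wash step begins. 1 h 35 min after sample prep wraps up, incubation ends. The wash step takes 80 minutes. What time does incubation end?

10:21

Sample prep starts at 15:01 − 525 min = 06:16.
The wash step ends at 06:16 + 325 min = 11:41.
The wash step starts at 11:41 − 80 min = 10:21.
Sample prep ends at 10:21 − 95 min = 08:46.
Incubation ends at 08:46 + 95 min = 10:21.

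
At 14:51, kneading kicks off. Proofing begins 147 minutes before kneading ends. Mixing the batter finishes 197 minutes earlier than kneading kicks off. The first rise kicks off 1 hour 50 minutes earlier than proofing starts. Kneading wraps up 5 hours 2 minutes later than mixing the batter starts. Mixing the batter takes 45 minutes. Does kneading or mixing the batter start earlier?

Mixing the batter ends at 14:51 − 197 min = 11:34.
Mixing the batter starts at 11:34 − 45 min = 10:49.
Kneading starts at 14:51 and mixing the batter starts at 10:49, so mixing the batter is first.

mixing the batter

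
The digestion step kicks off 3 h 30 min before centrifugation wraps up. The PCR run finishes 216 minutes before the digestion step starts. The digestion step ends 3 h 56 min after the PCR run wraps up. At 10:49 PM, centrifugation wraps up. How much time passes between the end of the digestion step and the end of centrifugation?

3 h 10 min

The digestion step starts at 10:49 PM − 210 min = 7:19 PM.
The PCR run ends at 7:19 PM − 216 min = 3:43 PM.
The digestion step ends at 3:43 PM + 236 min = 7:39 PM.
From 7:39 PM to 10:49 PM is 3 h 10 min.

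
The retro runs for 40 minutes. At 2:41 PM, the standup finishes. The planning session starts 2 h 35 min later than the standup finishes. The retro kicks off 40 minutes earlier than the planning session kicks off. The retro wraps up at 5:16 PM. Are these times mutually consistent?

The planning session starts at 2:41 PM + 155 min = 5:16 PM.
The retro starts at 5:16 PM − 40 min = 4:36 PM.
The retro ends at 4:36 PM + 40 min = 5:16 PM.
That matches the stated 5:16 PM, so the schedule is consistent.

Yes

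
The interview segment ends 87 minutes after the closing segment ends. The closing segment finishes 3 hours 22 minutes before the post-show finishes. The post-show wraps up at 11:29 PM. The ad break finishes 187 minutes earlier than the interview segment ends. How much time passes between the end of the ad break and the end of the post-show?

302 minutes

The closing segment ends at 11:29 PM − 202 min = 8:07 PM.
The interview segment ends at 8:07 PM + 87 min = 9:34 PM.
The ad break ends at 9:34 PM − 187 min = 6:27 PM.
From 6:27 PM to 11:29 PM is 302 minutes.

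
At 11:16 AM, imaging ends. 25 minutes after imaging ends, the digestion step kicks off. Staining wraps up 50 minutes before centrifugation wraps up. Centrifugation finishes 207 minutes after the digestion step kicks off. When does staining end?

2:18 PM

The digestion step starts at 11:16 AM + 25 min = 11:41 AM.
Centrifugation ends at 11:41 AM + 207 min = 3:08 PM.
Staining ends at 3:08 PM − 50 min = 2:18 PM.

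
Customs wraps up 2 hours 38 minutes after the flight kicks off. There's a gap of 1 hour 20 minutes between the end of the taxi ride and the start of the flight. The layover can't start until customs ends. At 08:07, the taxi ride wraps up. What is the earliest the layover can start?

12:05

The flight starts at 08:07 + 80 min = 09:27.
Customs ends at 09:27 + 158 min = 12:05.
The layover is bounded by customs, so the earliest it can start is 12:05.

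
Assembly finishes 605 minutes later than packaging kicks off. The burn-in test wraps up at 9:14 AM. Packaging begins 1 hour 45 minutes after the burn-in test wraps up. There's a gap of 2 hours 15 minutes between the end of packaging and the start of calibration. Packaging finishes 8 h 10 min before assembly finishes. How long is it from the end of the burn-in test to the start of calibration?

Packaging starts at 9:14 AM + 105 min = 10:59 AM.
Assembly ends at 10:59 AM + 605 min = 9:04 PM.
Packaging ends at 9:04 PM − 490 min = 12:54 PM.
Calibration starts at 12:54 PM + 135 min = 3:09 PM.
From 9:14 AM to 3:09 PM is 5 h 55 min.

5 h 55 min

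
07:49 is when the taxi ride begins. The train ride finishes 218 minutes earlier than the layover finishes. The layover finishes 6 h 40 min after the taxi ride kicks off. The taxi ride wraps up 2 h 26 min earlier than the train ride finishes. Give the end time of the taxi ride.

The layover ends at 07:49 + 400 min = 14:29.
The train ride ends at 14:29 − 218 min = 10:51.
The taxi ride ends at 10:51 − 146 min = 08:25.

08:25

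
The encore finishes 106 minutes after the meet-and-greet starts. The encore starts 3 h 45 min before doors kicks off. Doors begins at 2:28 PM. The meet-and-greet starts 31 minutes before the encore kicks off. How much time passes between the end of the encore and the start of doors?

The encore starts at 2:28 PM − 225 min = 10:43 AM.
The meet-and-greet starts at 10:43 AM − 31 min = 10:12 AM.
The encore ends at 10:12 AM + 106 min = 11:58 AM.
From 11:58 AM to 2:28 PM is 2 h 30 min.

2 h 30 min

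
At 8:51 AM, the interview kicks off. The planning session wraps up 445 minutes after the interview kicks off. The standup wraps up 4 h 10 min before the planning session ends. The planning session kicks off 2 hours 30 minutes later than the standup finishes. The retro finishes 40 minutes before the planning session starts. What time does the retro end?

1:56 PM

The planning session ends at 8:51 AM + 445 min = 4:16 PM.
The standup ends at 4:16 PM − 250 min = 12:06 PM.
The planning session starts at 12:06 PM + 150 min = 2:36 PM.
The retro ends at 2:36 PM − 40 min = 1:56 PM.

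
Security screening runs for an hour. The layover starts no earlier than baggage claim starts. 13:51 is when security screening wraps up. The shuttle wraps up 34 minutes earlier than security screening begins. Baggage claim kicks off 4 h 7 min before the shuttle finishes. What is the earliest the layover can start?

08:10

Security screening starts at 13:51 − 60 min = 12:51.
The shuttle ends at 12:51 − 34 min = 12:17.
Baggage claim starts at 12:17 − 247 min = 08:10.
The layover is bounded by baggage claim, so the earliest it can start is 08:10.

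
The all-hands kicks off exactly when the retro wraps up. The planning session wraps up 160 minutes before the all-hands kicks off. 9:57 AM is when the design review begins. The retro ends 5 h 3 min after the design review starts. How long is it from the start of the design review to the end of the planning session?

The retro ends at 9:57 AM + 303 min = 3:00 PM.
So the all-hands starts at 3:00 PM.
The planning session ends at 3:00 PM − 160 min = 12:20 PM.
From 9:57 AM to 12:20 PM is 2 hours 23 minutes.

2 hours 23 minutes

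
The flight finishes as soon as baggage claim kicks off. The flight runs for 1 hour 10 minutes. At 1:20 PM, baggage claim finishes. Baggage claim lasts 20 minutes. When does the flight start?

11:50 AM

Baggage claim starts at 1:20 PM − 20 min = 1:00 PM.
So the flight ends at 1:00 PM.
The flight starts at 1:00 PM − 70 min = 11:50 AM.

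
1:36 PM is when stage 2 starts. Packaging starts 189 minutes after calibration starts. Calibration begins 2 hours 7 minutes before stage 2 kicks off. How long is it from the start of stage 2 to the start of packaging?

Calibration starts at 1:36 PM − 127 min = 11:29 AM.
Packaging starts at 11:29 AM + 189 min = 2:38 PM.
From 1:36 PM to 2:38 PM is 1 hour 2 minutes.

1 hour 2 minutes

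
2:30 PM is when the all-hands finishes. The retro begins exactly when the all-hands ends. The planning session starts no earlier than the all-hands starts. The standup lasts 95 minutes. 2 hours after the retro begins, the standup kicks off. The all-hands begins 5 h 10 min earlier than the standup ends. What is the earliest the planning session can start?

The retro starts at 2:30 PM.
The standup starts at 2:30 PM + 120 min = 4:30 PM.
The standup ends at 4:30 PM + 95 min = 6:05 PM.
The all-hands starts at 6:05 PM − 310 min = 12:55 PM.
The planning session is bounded by the all-hands, so the earliest it can start is 12:55 PM.

12:55 PM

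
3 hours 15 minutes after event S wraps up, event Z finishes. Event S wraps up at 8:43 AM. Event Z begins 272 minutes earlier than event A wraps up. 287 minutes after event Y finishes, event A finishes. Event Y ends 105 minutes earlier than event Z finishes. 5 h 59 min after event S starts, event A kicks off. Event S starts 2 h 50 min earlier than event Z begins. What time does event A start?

Event Z ends at 8:43 AM + 195 min = 11:58 AM.
Event Y ends at 11:58 AM − 105 min = 10:13 AM.
Event A ends at 10:13 AM + 287 min = 3:00 PM.
Event Z starts at 3:00 PM − 272 min = 10:28 AM.
Event S starts at 10:28 AM − 170 min = 7:38 AM.
Event A starts at 7:38 AM + 359 min = 1:37 PM.

1:37 PM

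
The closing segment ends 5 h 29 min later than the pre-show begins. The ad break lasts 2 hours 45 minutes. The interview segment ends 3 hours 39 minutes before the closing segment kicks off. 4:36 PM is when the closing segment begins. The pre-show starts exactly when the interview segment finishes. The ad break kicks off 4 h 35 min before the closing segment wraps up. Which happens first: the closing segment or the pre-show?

the pre-show

The interview segment ends at 4:36 PM − 219 min = 12:57 PM.
So the pre-show starts at 12:57 PM.
The closing segment starts at 4:36 PM and the pre-show starts at 12:57 PM, so the pre-show is first.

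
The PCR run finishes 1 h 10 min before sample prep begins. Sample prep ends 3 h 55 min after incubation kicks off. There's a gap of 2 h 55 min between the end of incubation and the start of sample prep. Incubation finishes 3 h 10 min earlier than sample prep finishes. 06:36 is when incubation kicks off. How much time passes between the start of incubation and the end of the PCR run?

2 hours 30 minutes

Sample prep ends at 06:36 + 235 min = 10:31.
Incubation ends at 10:31 − 190 min = 07:21.
Sample prep starts at 07:21 + 175 min = 10:16.
The PCR run ends at 10:16 − 70 min = 09:06.
From 06:36 to 09:06 is 2 hours 30 minutes.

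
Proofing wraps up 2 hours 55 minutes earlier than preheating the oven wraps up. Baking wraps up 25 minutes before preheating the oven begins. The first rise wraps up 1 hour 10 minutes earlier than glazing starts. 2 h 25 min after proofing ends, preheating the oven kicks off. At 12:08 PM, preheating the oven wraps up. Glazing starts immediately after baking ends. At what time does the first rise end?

Proofing ends at 12:08 PM − 175 min = 9:13 AM.
Preheating the oven starts at 9:13 AM + 145 min = 11:38 AM.
Baking ends at 11:38 AM − 25 min = 11:13 AM.
So glazing starts at 11:13 AM.
The first rise ends at 11:13 AM − 70 min = 10:03 AM.

10:03 AM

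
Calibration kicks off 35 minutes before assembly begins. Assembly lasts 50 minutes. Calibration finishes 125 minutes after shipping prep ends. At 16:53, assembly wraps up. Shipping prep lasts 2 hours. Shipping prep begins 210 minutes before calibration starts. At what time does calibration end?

16:03

Assembly starts at 16:53 − 50 min = 16:03.
Calibration starts at 16:03 − 35 min = 15:28.
Shipping prep starts at 15:28 − 210 min = 11:58.
Shipping prep ends at 11:58 + 120 min = 13:58.
Calibration ends at 13:58 + 125 min = 16:03.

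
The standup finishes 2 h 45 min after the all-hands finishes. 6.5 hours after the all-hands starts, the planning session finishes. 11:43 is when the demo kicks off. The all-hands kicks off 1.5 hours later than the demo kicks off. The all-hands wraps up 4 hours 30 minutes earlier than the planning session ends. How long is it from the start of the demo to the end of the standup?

The all-hands starts at 11:43 + 90 min = 13:13.
The planning session ends at 13:13 + 390 min = 19:43.
The all-hands ends at 19:43 − 270 min = 15:13.
The standup ends at 15:13 + 165 min = 17:58.
From 11:43 to 17:58 is 375 minutes.

375 minutes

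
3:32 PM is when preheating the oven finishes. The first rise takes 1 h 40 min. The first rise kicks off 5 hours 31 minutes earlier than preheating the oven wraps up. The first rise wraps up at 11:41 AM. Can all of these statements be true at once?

The first rise starts at 3:32 PM − 331 min = 10:01 AM.
The first rise ends at 10:01 AM + 100 min = 11:41 AM.
That matches the stated 11:41 AM, so the schedule is consistent.

Yes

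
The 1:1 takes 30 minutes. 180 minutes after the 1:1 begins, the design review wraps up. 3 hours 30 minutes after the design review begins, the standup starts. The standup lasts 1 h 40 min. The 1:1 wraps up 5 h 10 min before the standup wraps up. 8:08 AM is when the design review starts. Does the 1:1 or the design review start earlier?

the 1:1

The standup starts at 8:08 AM + 210 min = 11:38 AM.
The standup ends at 11:38 AM + 100 min = 1:18 PM.
The 1:1 ends at 1:18 PM − 310 min = 8:08 AM.
The 1:1 starts at 8:08 AM − 30 min = 7:38 AM.
The 1:1 starts at 7:38 AM and the design review starts at 8:08 AM, so the 1:1 is first.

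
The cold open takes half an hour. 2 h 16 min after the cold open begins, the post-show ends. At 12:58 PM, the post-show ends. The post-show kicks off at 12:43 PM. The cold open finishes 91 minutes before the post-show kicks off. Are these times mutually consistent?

Yes

The cold open ends at 12:43 PM − 91 min = 11:12 AM.
The cold open starts at 11:12 AM − 30 min = 10:42 AM.
The post-show ends at 10:42 AM + 136 min = 12:58 PM.
That matches the stated 12:58 PM, so the schedule is consistent.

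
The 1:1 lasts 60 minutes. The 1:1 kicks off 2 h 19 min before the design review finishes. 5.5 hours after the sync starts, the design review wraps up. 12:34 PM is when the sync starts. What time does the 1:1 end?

4:45 PM

The design review ends at 12:34 PM + 330 min = 6:04 PM.
The 1:1 starts at 6:04 PM − 139 min = 3:45 PM.
The 1:1 ends at 3:45 PM + 60 min = 4:45 PM.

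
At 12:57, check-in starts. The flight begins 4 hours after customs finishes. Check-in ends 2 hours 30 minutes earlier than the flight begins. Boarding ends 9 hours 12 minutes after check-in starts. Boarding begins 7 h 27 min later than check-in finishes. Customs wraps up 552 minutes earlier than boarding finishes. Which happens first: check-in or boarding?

Boarding ends at 12:57 + 552 min = 22:09.
Customs ends at 22:09 − 552 min = 12:57.
The flight starts at 12:57 + 240 min = 16:57.
Check-in ends at 16:57 − 150 min = 14:27.
Boarding starts at 14:27 + 447 min = 21:54.
Check-in starts at 12:57 and boarding starts at 21:54, so check-in is first.

check-in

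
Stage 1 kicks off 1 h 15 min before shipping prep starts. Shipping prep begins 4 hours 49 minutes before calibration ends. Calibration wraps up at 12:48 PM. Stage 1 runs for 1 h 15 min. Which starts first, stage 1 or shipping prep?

Shipping prep starts at 12:48 PM − 289 min = 7:59 AM.
Stage 1 starts at 7:59 AM − 75 min = 6:44 AM.
Stage 1 starts at 6:44 AM and shipping prep starts at 7:59 AM, so stage 1 is first.

stage 1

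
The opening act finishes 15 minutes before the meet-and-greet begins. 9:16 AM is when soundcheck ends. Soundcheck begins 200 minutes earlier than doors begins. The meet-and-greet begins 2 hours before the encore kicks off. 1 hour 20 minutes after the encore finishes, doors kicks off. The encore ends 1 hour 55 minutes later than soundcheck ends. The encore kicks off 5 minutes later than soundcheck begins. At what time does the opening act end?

7:01 AM

The encore ends at 9:16 AM + 115 min = 11:11 AM.
Doors starts at 11:11 AM + 80 min = 12:31 PM.
Soundcheck starts at 12:31 PM − 200 min = 9:11 AM.
The encore starts at 9:11 AM + 5 min = 9:16 AM.
The meet-and-greet starts at 9:16 AM − 120 min = 7:16 AM.
The opening act ends at 7:16 AM − 15 min = 7:01 AM.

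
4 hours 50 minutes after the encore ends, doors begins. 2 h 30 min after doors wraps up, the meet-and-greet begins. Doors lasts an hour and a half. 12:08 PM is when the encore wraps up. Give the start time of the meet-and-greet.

8:58 PM

Doors starts at 12:08 PM + 290 min = 4:58 PM.
Doors ends at 4:58 PM + 90 min = 6:28 PM.
The meet-and-greet starts at 6:28 PM + 150 min = 8:58 PM.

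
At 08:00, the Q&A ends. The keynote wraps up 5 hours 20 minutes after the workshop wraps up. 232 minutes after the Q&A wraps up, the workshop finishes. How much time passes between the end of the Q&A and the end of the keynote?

The workshop ends at 08:00 + 232 min = 11:52.
The keynote ends at 11:52 + 320 min = 17:12.
From 08:00 to 17:12 is 552 minutes.

552 minutes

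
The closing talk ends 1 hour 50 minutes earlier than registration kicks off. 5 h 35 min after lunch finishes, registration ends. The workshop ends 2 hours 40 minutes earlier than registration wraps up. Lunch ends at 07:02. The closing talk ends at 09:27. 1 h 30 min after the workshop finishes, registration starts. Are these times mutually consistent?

No

Registration ends at 07:02 + 335 min = 12:37.
The workshop ends at 12:37 − 160 min = 09:57.
Registration starts at 09:57 + 90 min = 11:27.
The closing talk ends at 11:27 − 110 min = 09:37.
But the closing talk is also said to end at 09:27 — a 10-minute conflict.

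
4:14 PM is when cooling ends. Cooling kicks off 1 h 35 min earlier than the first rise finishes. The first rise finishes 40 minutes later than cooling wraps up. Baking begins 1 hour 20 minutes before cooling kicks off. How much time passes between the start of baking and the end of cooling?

The first rise ends at 4:14 PM + 40 min = 4:54 PM.
Cooling starts at 4:54 PM − 95 min = 3:19 PM.
Baking starts at 3:19 PM − 80 min = 1:59 PM.
From 1:59 PM to 4:14 PM is 2 hours 15 minutes.

2 hours 15 minutes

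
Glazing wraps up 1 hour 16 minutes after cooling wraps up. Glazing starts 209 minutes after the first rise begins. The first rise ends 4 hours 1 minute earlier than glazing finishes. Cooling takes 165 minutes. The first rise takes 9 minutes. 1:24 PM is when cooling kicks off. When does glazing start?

Cooling ends at 1:24 PM + 165 min = 4:09 PM.
Glazing ends at 4:09 PM + 76 min = 5:25 PM.
The first rise ends at 5:25 PM − 241 min = 1:24 PM.
The first rise starts at 1:24 PM − 9 min = 1:15 PM.
Glazing starts at 1:15 PM + 209 min = 4:44 PM.

4:44 PM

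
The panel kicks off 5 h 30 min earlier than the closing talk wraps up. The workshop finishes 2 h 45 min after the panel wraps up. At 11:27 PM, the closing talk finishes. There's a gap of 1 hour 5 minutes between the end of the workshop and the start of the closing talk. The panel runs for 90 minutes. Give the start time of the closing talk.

The panel starts at 11:27 PM − 330 min = 5:57 PM.
The panel ends at 5:57 PM + 90 min = 7:27 PM.
The workshop ends at 7:27 PM + 165 min = 10:12 PM.
The closing talk starts at 10:12 PM + 65 min = 11:17 PM.

11:17 PM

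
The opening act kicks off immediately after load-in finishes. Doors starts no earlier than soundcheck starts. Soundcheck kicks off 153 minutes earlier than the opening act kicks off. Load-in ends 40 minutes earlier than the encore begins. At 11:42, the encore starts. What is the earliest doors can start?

08:29

Load-in ends at 11:42 − 40 min = 11:02.
So the opening act starts at 11:02.
Soundcheck starts at 11:02 − 153 min = 08:29.
Doors is bounded by soundcheck, so the earliest it can start is 08:29.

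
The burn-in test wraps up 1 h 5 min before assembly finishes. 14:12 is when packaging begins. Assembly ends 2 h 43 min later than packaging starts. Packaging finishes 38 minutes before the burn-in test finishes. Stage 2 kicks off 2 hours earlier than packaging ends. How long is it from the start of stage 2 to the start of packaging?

Assembly ends at 14:12 + 163 min = 16:55.
The burn-in test ends at 16:55 − 65 min = 15:50.
Packaging ends at 15:50 − 38 min = 15:12.
Stage 2 starts at 15:12 − 120 min = 13:12.
From 13:12 to 14:12 is 60 minutes.

60 minutes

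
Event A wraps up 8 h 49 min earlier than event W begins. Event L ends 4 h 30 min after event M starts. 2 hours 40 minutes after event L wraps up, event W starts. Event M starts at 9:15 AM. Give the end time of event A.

Event L ends at 9:15 AM + 270 min = 1:45 PM.
Event W starts at 1:45 PM + 160 min = 4:25 PM.
Event A ends at 4:25 PM − 529 min = 7:36 AM.

7:36 AM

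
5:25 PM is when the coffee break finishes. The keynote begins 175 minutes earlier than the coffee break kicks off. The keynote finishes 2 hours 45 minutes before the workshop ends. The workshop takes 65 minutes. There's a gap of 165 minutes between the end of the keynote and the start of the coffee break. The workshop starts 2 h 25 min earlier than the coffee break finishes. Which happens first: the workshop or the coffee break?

The workshop starts at 5:25 PM − 145 min = 3:00 PM.
The workshop ends at 3:00 PM + 65 min = 4:05 PM.
The keynote ends at 4:05 PM − 165 min = 1:20 PM.
The coffee break starts at 1:20 PM + 165 min = 4:05 PM.
The workshop starts at 3:00 PM and the coffee break starts at 4:05 PM, so the workshop is first.

the workshop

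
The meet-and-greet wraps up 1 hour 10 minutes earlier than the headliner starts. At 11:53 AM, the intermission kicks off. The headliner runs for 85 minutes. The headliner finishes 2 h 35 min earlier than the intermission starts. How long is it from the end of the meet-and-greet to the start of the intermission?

5 h 10 min

The headliner ends at 11:53 AM − 155 min = 9:18 AM.
The headliner starts at 9:18 AM − 85 min = 7:53 AM.
The meet-and-greet ends at 7:53 AM − 70 min = 6:43 AM.
From 6:43 AM to 11:53 AM is 5 h 10 min.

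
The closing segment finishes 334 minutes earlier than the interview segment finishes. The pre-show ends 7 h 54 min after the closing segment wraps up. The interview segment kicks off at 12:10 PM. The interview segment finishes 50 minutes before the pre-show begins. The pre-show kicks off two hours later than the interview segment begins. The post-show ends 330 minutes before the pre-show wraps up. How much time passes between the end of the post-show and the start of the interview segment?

120 minutes

The pre-show starts at 12:10 PM + 120 min = 2:10 PM.
The interview segment ends at 2:10 PM − 50 min = 1:20 PM.
The closing segment ends at 1:20 PM − 334 min = 7:46 AM.
The pre-show ends at 7:46 AM + 474 min = 3:40 PM.
The post-show ends at 3:40 PM − 330 min = 10:10 AM.
From 10:10 AM to 12:10 PM is 120 minutes.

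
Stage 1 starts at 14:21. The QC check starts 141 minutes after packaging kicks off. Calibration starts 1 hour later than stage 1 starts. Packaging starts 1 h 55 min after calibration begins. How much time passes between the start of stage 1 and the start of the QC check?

Calibration starts at 14:21 + 60 min = 15:21.
Packaging starts at 15:21 + 115 min = 17:16.
The QC check starts at 17:16 + 141 min = 19:37.
From 14:21 to 19:37 is 5 h 16 min.

5 h 16 min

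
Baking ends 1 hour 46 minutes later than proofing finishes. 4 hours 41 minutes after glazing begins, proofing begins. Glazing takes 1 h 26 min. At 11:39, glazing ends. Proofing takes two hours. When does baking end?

Glazing starts at 11:39 − 86 min = 10:13.
Proofing starts at 10:13 + 281 min = 14:54.
Proofing ends at 14:54 + 120 min = 16:54.
Baking ends at 16:54 + 106 min = 18:40.

18:40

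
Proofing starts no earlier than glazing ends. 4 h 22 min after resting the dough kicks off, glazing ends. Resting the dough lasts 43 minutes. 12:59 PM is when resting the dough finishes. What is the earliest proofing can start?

4:38 PM

Resting the dough starts at 12:59 PM − 43 min = 12:16 PM.
Glazing ends at 12:16 PM + 262 min = 4:38 PM.
Proofing is bounded by glazing, so the earliest it can start is 4:38 PM.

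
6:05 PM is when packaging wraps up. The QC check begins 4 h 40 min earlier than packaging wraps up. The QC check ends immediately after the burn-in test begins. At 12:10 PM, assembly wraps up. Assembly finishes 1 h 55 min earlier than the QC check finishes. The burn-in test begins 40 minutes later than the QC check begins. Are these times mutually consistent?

Yes

The QC check starts at 6:05 PM − 280 min = 1:25 PM.
The burn-in test starts at 1:25 PM + 40 min = 2:05 PM.
So the QC check ends at 2:05 PM.
Assembly ends at 2:05 PM − 115 min = 12:10 PM.
That matches the stated 12:10 PM, so the schedule is consistent.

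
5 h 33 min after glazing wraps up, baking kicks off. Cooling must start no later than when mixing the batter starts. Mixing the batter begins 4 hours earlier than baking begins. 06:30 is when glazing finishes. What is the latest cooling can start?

08:03

Baking starts at 06:30 + 333 min = 12:03.
Mixing the batter starts at 12:03 − 240 min = 08:03.
Cooling is bounded by mixing the batter, so the latest it can start is 08:03.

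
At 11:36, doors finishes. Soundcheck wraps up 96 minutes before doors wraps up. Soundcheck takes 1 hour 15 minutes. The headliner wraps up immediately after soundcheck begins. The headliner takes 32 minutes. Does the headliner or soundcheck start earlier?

the headliner

Soundcheck ends at 11:36 − 96 min = 10:00.
Soundcheck starts at 10:00 − 75 min = 08:45.
So the headliner ends at 08:45.
The headliner starts at 08:45 − 32 min = 08:13.
The headliner starts at 08:13 and soundcheck starts at 08:45, so the headliner is first.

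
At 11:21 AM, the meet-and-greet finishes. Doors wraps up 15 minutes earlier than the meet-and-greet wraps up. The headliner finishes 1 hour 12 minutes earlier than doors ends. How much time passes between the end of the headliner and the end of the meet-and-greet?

87 minutes

Doors ends at 11:21 AM − 15 min = 11:06 AM.
The headliner ends at 11:06 AM − 72 min = 9:54 AM.
From 9:54 AM to 11:21 AM is 87 minutes.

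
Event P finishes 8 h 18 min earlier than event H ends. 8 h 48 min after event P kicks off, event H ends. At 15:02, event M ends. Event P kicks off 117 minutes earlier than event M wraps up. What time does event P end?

Event P starts at 15:02 − 117 min = 13:05.
Event H ends at 13:05 + 528 min = 21:53.
Event P ends at 21:53 − 498 min = 13:35.

13:35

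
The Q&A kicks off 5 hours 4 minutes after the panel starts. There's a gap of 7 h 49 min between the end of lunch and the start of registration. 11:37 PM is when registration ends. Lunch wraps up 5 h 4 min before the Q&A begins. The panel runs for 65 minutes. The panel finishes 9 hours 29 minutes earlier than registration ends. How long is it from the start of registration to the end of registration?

The panel ends at 11:37 PM − 569 min = 2:08 PM.
The panel starts at 2:08 PM − 65 min = 1:03 PM.
The Q&A starts at 1:03 PM + 304 min = 6:07 PM.
Lunch ends at 6:07 PM − 304 min = 1:03 PM.
Registration starts at 1:03 PM + 469 min = 8:52 PM.
From 8:52 PM to 11:37 PM is 2 hours 45 minutes.

2 hours 45 minutes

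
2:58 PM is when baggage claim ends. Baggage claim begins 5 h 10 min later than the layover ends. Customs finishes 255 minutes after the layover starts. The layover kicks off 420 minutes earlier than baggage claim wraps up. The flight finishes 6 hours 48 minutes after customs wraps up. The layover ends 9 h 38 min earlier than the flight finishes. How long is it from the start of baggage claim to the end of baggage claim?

The layover starts at 2:58 PM − 420 min = 7:58 AM.
Customs ends at 7:58 AM + 255 min = 12:13 PM.
The flight ends at 12:13 PM + 408 min = 7:01 PM.
The layover ends at 7:01 PM − 578 min = 9:23 AM.
Baggage claim starts at 9:23 AM + 310 min = 2:33 PM.
From 2:33 PM to 2:58 PM is 25 minutes.

25 minutes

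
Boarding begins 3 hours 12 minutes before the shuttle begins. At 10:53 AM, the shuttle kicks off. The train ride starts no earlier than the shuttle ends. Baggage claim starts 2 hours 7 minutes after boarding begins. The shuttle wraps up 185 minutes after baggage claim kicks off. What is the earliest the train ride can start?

12:53 PM

Boarding starts at 10:53 AM − 192 min = 7:41 AM.
Baggage claim starts at 7:41 AM + 127 min = 9:48 AM.
The shuttle ends at 9:48 AM + 185 min = 12:53 PM.
The train ride is bounded by the shuttle, so the earliest it can start is 12:53 PM.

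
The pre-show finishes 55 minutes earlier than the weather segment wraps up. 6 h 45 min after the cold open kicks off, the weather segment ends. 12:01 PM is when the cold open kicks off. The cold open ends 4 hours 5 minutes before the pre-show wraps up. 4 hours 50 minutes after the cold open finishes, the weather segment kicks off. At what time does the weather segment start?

6:36 PM

The weather segment ends at 12:01 PM + 405 min = 6:46 PM.
The pre-show ends at 6:46 PM − 55 min = 5:51 PM.
The cold open ends at 5:51 PM − 245 min = 1:46 PM.
The weather segment starts at 1:46 PM + 290 min = 6:36 PM.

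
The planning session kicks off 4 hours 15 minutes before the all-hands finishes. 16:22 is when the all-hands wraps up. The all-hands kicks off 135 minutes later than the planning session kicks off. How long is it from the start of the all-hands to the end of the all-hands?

120 minutes

The planning session starts at 16:22 − 255 min = 12:07.
The all-hands starts at 12:07 + 135 min = 14:22.
From 14:22 to 16:22 is 120 minutes.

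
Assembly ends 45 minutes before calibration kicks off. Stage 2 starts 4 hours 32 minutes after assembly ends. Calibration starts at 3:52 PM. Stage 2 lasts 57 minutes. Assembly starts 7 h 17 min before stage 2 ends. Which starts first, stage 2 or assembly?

assembly

Assembly ends at 3:52 PM − 45 min = 3:07 PM.
Stage 2 starts at 3:07 PM + 272 min = 7:39 PM.
Stage 2 ends at 7:39 PM + 57 min = 8:36 PM.
Assembly starts at 8:36 PM − 437 min = 1:19 PM.
Stage 2 starts at 7:39 PM and assembly starts at 1:19 PM, so assembly is first.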